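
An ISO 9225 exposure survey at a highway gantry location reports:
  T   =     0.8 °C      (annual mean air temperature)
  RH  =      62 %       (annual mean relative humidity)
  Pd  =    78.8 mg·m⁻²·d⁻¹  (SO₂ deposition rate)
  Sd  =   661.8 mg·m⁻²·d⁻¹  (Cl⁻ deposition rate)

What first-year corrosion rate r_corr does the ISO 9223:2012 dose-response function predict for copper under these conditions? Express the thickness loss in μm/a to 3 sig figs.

copper: f(T) = +0.126·(T−10) [T≤10 °C] = -1.1592
  Pd branch = 0.0053·Pd^0.26·e^(0.059·RH+f) = 0.2007 μm/a
  Cl⁻ term: 0.01025·661.8^0.27·exp(0.036·62+0.049·0.8) = 0.5737
  r_corr = 0.2007 + 0.5737 = 0.7744 μm/a

r_corr = 0.774 μm/a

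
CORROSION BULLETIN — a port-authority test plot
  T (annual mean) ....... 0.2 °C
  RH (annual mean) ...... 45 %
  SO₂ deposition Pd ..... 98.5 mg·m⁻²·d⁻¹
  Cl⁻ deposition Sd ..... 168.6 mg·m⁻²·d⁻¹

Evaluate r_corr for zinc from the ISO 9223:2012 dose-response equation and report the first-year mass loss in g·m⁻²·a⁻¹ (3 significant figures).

r_corr = 7.18 g·m⁻²·a⁻¹

zinc: f(T) = +0.038·(T−10) [T≤10 °C] = -0.3724
  SO₂ term: 0.0129·98.5^0.44·exp(0.046·45-0.3724) = 0.5308
  Cl⁻ term: 0.0175·168.6^0.57·exp(0.008·45+0.085·0.2) = 0.4743
  r_corr = 0.5308 + 0.4743 = 1.005 μm/a
Convert to mass loss: 1.005 μm/a × 7.14 g/cm³ = 7.177 g·m⁻²·a⁻¹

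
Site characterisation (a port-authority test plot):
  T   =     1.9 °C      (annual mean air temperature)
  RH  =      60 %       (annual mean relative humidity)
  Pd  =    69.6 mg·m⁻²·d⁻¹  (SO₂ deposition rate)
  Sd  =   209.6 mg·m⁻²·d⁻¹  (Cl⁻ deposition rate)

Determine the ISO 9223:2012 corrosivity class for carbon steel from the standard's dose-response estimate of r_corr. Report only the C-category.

C3

carbon steel: T≤10 °C ⇒ hinge +0.150·(1.9−10) = -1.2150
  SO₂ term: 1.77·69.6^0.52·exp(0.02·60-1.2150) = 15.83
  Cl⁻ term: 0.102·209.6^0.62·exp(0.033·60+0.04·1.9) = 21.92
  r_corr = 15.83 + 21.92 = 37.75 μm/a
37.8 μm/a falls in (25, 50] for carbon steel → category C3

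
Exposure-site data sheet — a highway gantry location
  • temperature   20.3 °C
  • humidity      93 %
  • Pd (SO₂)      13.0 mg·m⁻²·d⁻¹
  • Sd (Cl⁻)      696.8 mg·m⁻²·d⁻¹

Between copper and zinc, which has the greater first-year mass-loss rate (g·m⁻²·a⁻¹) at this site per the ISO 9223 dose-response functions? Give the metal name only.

zinc

copper: T>10 °C ⇒ hinge -0.080·(20.3−10) = -0.8240
  SO₂ term: 0.0053·13.0^0.26·exp(0.059·93-0.8240) = 1.094
  Cl⁻ term: 0.01025·696.8^0.27·exp(0.036·93+0.049·20.3) = 4.617
  sum: 1.094 + 4.617 → r_corr = 5.711 μm/a
  mass loss = 5.711 μm/a × 8.96 g/cm³ = 51.17 g·m⁻²·a⁻¹
zinc: T>10 °C ⇒ hinge -0.071·(20.3−10) = -0.7313
  SO₂ term: 0.0129·13.0^0.44·exp(0.046·93-0.7313) = 1.384
  Sd branch = 0.0175·Sd^0.57·e^(0.008·RH+0.085·T) = 8.632 μm/a
  r_corr = 1.384 + 8.632 = 10.02 μm/a
  mass loss = 10.02 μm/a × 7.14 g/cm³ = 71.51 g·m⁻²·a⁻¹
Ordering by g·m⁻²·a⁻¹: zinc (71.5) > copper (51.2)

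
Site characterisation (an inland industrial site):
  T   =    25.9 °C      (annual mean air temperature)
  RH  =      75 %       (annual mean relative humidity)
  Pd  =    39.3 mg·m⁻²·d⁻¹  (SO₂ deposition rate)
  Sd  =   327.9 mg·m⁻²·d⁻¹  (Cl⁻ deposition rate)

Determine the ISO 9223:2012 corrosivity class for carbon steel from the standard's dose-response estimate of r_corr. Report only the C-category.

C5

carbon steel: temperature factor f = -0.054·(15.9) = -0.8586
  SO₂ term: 1.77·39.3^0.52·exp(0.02·75-0.8586) = 22.68
  Sd branch = 0.102·Sd^0.62·e^(0.033·RH+0.04·T) = 123.9 μm/a
  r_corr = 22.68 + 123.9 = 146.6 μm/a
ISO 9223 Table 2 (carbon steel): 80 < 147 ≤ 200 μm/a ⇒ C5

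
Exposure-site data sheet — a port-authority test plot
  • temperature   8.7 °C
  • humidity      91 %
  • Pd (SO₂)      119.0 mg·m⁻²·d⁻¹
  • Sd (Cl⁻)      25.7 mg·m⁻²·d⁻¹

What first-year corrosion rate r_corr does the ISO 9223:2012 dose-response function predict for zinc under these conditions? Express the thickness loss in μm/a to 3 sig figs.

r_corr = 7.10 μm/a

zinc: T≤10 °C ⇒ hinge +0.038·(8.7−10) = -0.0494
  sulphur-dioxide contribution → 6.612 μm/a
  chloride contribution → 0.4831 μm/a
  ⇒ r_corr(zinc) = 7.095 μm/a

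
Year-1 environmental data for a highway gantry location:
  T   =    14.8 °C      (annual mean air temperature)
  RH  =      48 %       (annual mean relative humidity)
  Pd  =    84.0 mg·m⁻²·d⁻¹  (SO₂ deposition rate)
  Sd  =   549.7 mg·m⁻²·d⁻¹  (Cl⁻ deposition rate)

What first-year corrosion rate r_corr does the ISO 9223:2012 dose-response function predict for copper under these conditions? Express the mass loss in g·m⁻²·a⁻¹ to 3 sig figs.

copper: T>10 °C ⇒ hinge -0.080·(14.8−10) = -0.3840
  Pd branch = 0.0053·Pd^0.26·e^(0.059·RH+f) = 0.194 μm/a
  Cl⁻ term: 0.01025·549.7^0.27·exp(0.036·48+0.049·14.8) = 0.6546
  r_corr = 0.194 + 0.6546 = 0.8486 μm/a
Convert to mass loss: 0.8486 μm/a × 8.96 g/cm³ = 7.603 g·m⁻²·a⁻¹

r_corr = 7.60 g·m⁻²·a⁻¹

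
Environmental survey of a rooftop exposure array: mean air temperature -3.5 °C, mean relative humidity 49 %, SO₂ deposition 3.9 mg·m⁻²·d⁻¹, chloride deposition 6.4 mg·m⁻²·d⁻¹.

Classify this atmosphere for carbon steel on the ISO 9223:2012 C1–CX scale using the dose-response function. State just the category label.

carbon steel: f(T) = +0.150·(T−10) [T≤10 °C] = -2.0250
  sulphur-dioxide contribution → 1.263 μm/a
  chloride contribution → 1.412 μm/a
  total first-year rate 2.675 μm/a
ISO 9223 Table 2 (carbon steel): 1.3 < 2.68 ≤ 25 μm/a ⇒ C2

C2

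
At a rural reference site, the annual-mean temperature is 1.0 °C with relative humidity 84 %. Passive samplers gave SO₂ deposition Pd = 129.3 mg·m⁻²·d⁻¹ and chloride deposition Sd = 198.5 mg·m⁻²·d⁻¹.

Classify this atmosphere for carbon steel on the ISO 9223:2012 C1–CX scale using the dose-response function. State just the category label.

carbon steel: temperature factor f = +0.150·(-9.0) = -1.3500
  SO₂ term: 1.77·129.3^0.52·exp(0.02·84-1.3500) = 30.85
  Sd branch = 0.102·Sd^0.62·e^(0.033·RH+0.04·T) = 45.13 μm/a
  sum: 30.85 + 45.13 → r_corr = 75.98 μm/a
Category bounds: 50…80 μm/a bracket r_corr ⇒ C4

C4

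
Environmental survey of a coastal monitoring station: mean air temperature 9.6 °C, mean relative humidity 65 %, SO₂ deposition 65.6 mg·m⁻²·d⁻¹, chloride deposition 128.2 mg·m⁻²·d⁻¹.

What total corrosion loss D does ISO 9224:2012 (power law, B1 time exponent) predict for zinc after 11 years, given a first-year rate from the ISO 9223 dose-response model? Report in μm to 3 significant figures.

zinc: f(T) = +0.038·(T−10) [T≤10 °C] = -0.0152
  SO₂ term: 0.0129·65.6^0.44·exp(0.046·65-0.0152) = 1.592
  Sd branch = 0.0175·Sd^0.57·e^(0.008·RH+0.085·T) = 1.059 μm/a
  sum: 1.592 + 1.059 → r_corr = 2.651 μm/a
Power-law: D(11) = r_corr · 11^0.813
  D(11) = 2.651 × 11^0.813 = 2.651 × 7.025 = 18.62 μm

D(11) = 18.6 μm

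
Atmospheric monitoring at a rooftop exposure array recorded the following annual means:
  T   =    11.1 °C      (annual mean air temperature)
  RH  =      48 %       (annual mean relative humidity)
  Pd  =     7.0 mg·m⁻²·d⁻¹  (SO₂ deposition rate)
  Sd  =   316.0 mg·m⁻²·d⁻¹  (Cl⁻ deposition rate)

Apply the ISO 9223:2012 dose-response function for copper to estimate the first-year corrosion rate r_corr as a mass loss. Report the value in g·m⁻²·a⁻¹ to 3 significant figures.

copper: temperature factor f = -0.080·(1.1) = -0.0880
  SO₂ term: 0.0053·7.0^0.26·exp(0.059·48-0.0880) = 0.1367
  Cl⁻ term: 0.01025·316.0^0.27·exp(0.036·48+0.049·11.1) = 0.4702
  r_corr = 0.1367 + 0.4702 = 0.6069 μm/a
Convert to mass loss: 0.6069 μm/a × 8.96 g/cm³ = 5.438 g·m⁻²·a⁻¹

r_corr = 5.44 g·m⁻²·a⁻¹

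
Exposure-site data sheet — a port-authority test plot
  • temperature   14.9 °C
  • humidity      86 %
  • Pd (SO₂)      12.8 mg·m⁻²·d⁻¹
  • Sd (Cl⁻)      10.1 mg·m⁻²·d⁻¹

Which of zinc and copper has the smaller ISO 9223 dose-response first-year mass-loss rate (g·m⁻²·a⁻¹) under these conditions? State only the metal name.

zinc

zinc: T>10 °C ⇒ hinge -0.071·(14.9−10) = -0.3479
  sulphur-dioxide contribution → 1.461 μm/a
  chloride contribution → 0.4617 μm/a
  total first-year rate 1.923 μm/a
  mass loss = 1.923 μm/a × 7.14 g/cm³ = 13.73 g·m⁻²·a⁻¹
copper: T>10 °C ⇒ hinge -0.080·(14.9−10) = -0.3920
  sulphur-dioxide contribution → 1.11 μm/a
  chloride contribution → 0.8781 μm/a
  total first-year rate 1.989 μm/a
  mass loss = 1.989 μm/a × 8.96 g/cm³ = 17.82 g·m⁻²·a⁻¹
Ordering by g·m⁻²·a⁻¹: copper (17.8) > zinc (13.7)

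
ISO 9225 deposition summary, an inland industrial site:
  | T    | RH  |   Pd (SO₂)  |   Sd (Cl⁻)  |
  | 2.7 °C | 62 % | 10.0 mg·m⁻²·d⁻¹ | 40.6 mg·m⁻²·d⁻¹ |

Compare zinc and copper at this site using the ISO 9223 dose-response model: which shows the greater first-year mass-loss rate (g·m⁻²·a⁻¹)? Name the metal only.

zinc

zinc: temperature factor f = +0.038·(-7.3) = -0.2774
  sulphur-dioxide contribution → 0.4664 μm/a
  chloride contribution → 0.2985 μm/a
  ⇒ r_corr(zinc) = 0.7649 μm/a
  mass loss = 0.7649 μm/a × 7.14 g/cm³ = 5.461 g·m⁻²·a⁻¹
copper: temperature factor f = +0.126·(-7.3) = -0.9198
  sulphur-dioxide contribution → 0.1491 μm/a
  chloride contribution → 0.2964 μm/a
  total first-year rate 0.4455 μm/a
  mass loss = 0.4455 μm/a × 8.96 g/cm³ = 3.991 g·m⁻²·a⁻¹
Ordering by g·m⁻²·a⁻¹: zinc (5.46) > copper (3.99)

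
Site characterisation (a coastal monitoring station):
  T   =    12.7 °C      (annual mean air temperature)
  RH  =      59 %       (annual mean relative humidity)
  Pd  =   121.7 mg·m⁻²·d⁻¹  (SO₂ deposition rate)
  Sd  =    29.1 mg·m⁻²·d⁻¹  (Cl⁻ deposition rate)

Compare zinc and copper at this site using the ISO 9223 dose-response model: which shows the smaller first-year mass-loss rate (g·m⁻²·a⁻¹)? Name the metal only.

zinc: temperature factor f = -0.071·(2.7) = -0.1917
  sulphur-dioxide contribution → 1.329 μm/a
  chloride contribution → 0.564 μm/a
  total first-year rate 1.893 μm/a
  mass loss = 1.893 μm/a × 7.14 g/cm³ = 13.52 g·m⁻²·a⁻¹
copper: temperature factor f = -0.080·(2.7) = -0.2160
  sulphur-dioxide contribution → 0.4835 μm/a
  chloride contribution → 0.3969 μm/a
  total first-year rate 0.8804 μm/a
  mass loss = 0.8804 μm/a × 8.96 g/cm³ = 7.889 g·m⁻²·a⁻¹
Ordering by g·m⁻²·a⁻¹: zinc (13.5) > copper (7.89)

copper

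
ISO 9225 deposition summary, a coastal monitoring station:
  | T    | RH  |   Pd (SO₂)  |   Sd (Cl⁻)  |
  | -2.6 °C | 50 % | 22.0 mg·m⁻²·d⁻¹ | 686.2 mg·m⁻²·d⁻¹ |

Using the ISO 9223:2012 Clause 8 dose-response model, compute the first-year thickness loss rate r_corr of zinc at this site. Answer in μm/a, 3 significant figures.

r_corr = 1.18 μm/a

zinc: temperature factor f = +0.038·(-12.6) = -0.4788
  SO₂ term: 0.0129·22.0^0.44·exp(0.046·50-0.4788) = 0.3106
  Cl⁻ term: 0.0175·686.2^0.57·exp(0.008·50+0.085·-2.6) = 0.8661
  sum: 0.3106 + 0.8661 → r_corr = 1.177 μm/a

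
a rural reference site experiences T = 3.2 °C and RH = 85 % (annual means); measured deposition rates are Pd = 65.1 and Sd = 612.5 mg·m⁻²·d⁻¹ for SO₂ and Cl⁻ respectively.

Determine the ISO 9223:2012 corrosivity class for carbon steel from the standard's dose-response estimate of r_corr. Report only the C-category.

carbon steel: f(T) = +0.150·(T−10) [T≤10 °C] = -1.0200
  sulphur-dioxide contribution → 30.64 μm/a
  chloride contribution → 102.4 μm/a
  total first-year rate 133.1 μm/a
ISO 9223 Table 2 (carbon steel): 80 < 133 ≤ 200 μm/a ⇒ C5

C5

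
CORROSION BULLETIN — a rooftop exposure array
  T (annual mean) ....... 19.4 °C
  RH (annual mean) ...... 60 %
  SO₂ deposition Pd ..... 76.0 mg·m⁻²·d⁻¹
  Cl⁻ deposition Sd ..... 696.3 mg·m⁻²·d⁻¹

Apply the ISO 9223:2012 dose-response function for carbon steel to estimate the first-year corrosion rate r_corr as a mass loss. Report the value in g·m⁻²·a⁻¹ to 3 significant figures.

r_corr = 993 g·m⁻²·a⁻¹

carbon steel: T>10 °C ⇒ hinge -0.054·(19.4−10) = -0.5076
  Pd branch = 1.77·Pd^0.52·e^(0.02·RH+f) = 33.63 μm/a
  Cl⁻ term: 0.102·696.3^0.62·exp(0.033·60+0.04·19.4) = 92.91
  r_corr = 33.63 + 92.91 = 126.5 μm/a
Convert to mass loss: 126.5 μm/a × 7.85 g/cm³ = 993.3 g·m⁻²·a⁻¹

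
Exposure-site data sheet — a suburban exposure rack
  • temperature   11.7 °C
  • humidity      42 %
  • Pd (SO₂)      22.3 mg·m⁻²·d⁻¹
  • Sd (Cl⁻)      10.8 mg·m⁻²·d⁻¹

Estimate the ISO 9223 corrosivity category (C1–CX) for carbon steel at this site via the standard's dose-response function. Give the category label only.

C2

carbon steel: temperature factor f = -0.054·(1.7) = -0.0918
  sulphur-dioxide contribution → 18.79 μm/a
  chloride contribution → 2.848 μm/a
  ⇒ r_corr(carbon steel) = 21.64 μm/a
Category bounds: 1.3…25 μm/a bracket r_corr ⇒ C2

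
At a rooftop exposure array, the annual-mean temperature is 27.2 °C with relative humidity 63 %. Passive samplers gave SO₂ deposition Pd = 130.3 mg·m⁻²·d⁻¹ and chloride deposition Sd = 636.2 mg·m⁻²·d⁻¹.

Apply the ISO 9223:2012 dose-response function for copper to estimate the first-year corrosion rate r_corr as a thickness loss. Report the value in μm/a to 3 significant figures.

copper: f(T) = -0.080·(T−10) [T>10 °C] = -1.3760
  SO₂ term: 0.0053·130.3^0.26·exp(0.059·63-1.3760) = 0.1954
  Sd branch = 0.01025·Sd^0.27·e^(0.036·RH+0.049·T) = 2.145 μm/a
  sum: 0.1954 + 2.145 → r_corr = 2.341 μm/a

r_corr = 2.34 μm/a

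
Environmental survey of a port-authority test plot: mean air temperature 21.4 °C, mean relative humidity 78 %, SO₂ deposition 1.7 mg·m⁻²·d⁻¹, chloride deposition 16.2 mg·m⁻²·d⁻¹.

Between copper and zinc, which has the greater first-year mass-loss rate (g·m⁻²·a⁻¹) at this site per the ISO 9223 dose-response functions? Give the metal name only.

copper: T>10 °C ⇒ hinge -0.080·(21.4−10) = -0.9120
  Pd branch = 0.0053·Pd^0.26·e^(0.059·RH+f) = 0.2436 μm/a
  Cl⁻ term: 0.01025·16.2^0.27·exp(0.036·78+0.049·21.4) = 1.028
  sum: 0.2436 + 1.028 → r_corr = 1.272 μm/a
  mass loss = 1.272 μm/a × 8.96 g/cm³ = 11.4 g·m⁻²·a⁻¹
zinc: T>10 °C ⇒ hinge -0.071·(21.4−10) = -0.8094
  SO₂ term: 0.0129·1.7^0.44·exp(0.046·78-0.8094) = 0.2623
  Cl⁻ term: 0.0175·16.2^0.57·exp(0.008·78+0.085·21.4) = 0.985
  sum: 0.2623 + 0.985 → r_corr = 1.247 μm/a
  mass loss = 1.247 μm/a × 7.14 g/cm³ = 8.905 g·m⁻²·a⁻¹
Ordering by g·m⁻²·a⁻¹: copper (11.4) > zinc (8.91)

copper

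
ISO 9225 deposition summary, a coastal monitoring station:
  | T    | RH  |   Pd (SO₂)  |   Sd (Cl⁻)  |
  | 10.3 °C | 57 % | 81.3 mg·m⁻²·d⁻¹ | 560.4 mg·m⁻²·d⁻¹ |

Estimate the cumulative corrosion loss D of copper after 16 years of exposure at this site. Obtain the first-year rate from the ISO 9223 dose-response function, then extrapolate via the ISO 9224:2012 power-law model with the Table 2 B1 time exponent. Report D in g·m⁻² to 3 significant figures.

copper: temperature factor f = -0.080·(0.3) = -0.0240
  sulphur-dioxide contribution → 0.4688 μm/a
  chloride contribution → 0.7298 μm/a
  total first-year rate 1.199 μm/a
ISO 9224: D(t) = r_corr · t^b with b = 0.667 (copper, B1)
  D(16) = 1.199 × 16^0.667 = 1.199 × 6.355 = 7.618 μm
  Mass loss = 7.618 μm × 8.96 g/cm³ = 68.25 g·m⁻²

D(16) = 68.3 g·m⁻²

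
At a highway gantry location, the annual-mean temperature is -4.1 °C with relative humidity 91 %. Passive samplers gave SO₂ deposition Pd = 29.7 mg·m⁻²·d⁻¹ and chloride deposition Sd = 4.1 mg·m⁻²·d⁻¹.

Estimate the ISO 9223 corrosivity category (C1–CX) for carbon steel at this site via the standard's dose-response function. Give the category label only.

C2

carbon steel: temperature factor f = +0.150·(-14.1) = -2.1150
  sulphur-dioxide contribution → 7.686 μm/a
  chloride contribution → 4.183 μm/a
  total first-year rate 11.87 μm/a
Category bounds: 1.3…25 μm/a bracket r_corr ⇒ C2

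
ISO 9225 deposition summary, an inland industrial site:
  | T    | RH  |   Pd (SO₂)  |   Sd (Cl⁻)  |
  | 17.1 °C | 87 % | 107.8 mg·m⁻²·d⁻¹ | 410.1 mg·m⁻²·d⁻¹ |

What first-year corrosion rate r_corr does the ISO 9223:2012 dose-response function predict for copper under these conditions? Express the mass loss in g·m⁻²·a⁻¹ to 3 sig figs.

r_corr = 40.1 g·m⁻²·a⁻¹

copper: T>10 °C ⇒ hinge -0.080·(17.1−10) = -0.5680
  SO₂ term: 0.0053·107.8^0.26·exp(0.059·87-0.5680) = 1.719
  Sd branch = 0.01025·Sd^0.27·e^(0.036·RH+0.049·T) = 2.756 μm/a
  r_corr = 1.719 + 2.756 = 4.475 μm/a
Convert to mass loss: 4.475 μm/a × 8.96 g/cm³ = 40.1 g·m⁻²·a⁻¹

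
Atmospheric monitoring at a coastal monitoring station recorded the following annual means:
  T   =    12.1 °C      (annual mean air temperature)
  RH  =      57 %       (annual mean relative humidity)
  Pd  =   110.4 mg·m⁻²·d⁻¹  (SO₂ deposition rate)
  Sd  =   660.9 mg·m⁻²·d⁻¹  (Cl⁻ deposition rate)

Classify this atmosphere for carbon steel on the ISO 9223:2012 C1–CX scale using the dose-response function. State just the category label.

C5

carbon steel: f(T) = -0.054·(T−10) [T>10 °C] = -0.1134
  Pd branch = 1.77·Pd^0.52·e^(0.02·RH+f) = 57.04 μm/a
  Cl⁻ term: 0.102·660.9^0.62·exp(0.033·57+0.04·12.1) = 60.84
  sum: 57.04 + 60.84 → r_corr = 117.9 μm/a
ISO 9223 Table 2 (carbon steel): 80 < 118 ≤ 200 μm/a ⇒ C5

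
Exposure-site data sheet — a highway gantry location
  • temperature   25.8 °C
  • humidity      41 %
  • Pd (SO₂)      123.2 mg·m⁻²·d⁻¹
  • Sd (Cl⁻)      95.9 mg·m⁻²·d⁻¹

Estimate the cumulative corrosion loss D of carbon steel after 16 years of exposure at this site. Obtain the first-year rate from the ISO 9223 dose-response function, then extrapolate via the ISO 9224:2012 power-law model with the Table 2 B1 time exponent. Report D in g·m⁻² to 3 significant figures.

carbon steel: f(T) = -0.054·(T−10) [T>10 °C] = -0.8532
  Pd branch = 1.77·Pd^0.52·e^(0.02·RH+f) = 20.93 μm/a
  Sd branch = 0.102·Sd^0.62·e^(0.033·RH+0.04·T) = 18.76 μm/a
  sum: 20.93 + 18.76 → r_corr = 39.68 μm/a
Power-law: D(16) = r_corr · 16^0.523
  D(16) = 39.68 × 16^0.523 = 39.68 × 4.263 = 169.2 μm
  Mass loss = 169.2 μm × 7.85 g/cm³ = 1328 g·m⁻²

D(16) = 1.33e+03 g·m⁻²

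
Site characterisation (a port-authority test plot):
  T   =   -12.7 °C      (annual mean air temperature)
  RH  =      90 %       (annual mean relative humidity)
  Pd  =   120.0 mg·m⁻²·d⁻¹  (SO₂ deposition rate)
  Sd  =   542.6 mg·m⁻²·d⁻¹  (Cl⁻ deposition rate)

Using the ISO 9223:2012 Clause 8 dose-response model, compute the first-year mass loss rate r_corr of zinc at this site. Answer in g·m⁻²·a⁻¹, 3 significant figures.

zinc: T≤10 °C ⇒ hinge +0.038·(-12.7−10) = -0.8626
  SO₂ term: 0.0129·120.0^0.44·exp(0.046·90-0.8626) = 2.811
  Cl⁻ term: 0.0175·542.6^0.57·exp(0.008·90+0.085·-12.7) = 0.4421
  r_corr = 2.811 + 0.4421 = 3.253 μm/a
Convert to mass loss: 3.253 μm/a × 7.14 g/cm³ = 23.22 g·m⁻²·a⁻¹

r_corr = 23.2 g·m⁻²·a⁻¹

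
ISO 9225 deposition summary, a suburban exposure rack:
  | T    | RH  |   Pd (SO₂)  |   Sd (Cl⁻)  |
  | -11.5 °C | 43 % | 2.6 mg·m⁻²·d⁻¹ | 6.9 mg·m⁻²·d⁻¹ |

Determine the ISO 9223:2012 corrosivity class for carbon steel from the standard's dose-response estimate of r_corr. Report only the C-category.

carbon steel: temperature factor f = +0.150·(-21.5) = -3.2250
  SO₂ term: 1.77·2.6^0.52·exp(0.02·43-3.2250) = 0.2733
  Cl⁻ term: 0.102·6.9^0.62·exp(0.033·43+0.04·-11.5) = 0.8814
  r_corr = 0.2733 + 0.8814 = 1.155 μm/a
1.15 μm/a falls in (0, 1.3] for carbon steel → category C1

C1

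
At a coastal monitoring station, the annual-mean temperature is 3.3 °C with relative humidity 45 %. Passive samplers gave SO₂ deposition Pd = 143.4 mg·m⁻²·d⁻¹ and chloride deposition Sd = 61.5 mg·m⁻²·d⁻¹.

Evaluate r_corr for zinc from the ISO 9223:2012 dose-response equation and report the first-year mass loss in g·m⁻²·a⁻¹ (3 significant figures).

r_corr = 7.51 g·m⁻²·a⁻¹

zinc: f(T) = +0.038·(T−10) [T≤10 °C] = -0.2546
  Pd branch = 0.0129·Pd^0.44·e^(0.046·RH+f) = 0.7045 μm/a
  Sd branch = 0.0175·Sd^0.57·e^(0.008·RH+0.085·T) = 0.3474 μm/a
  r_corr = 0.7045 + 0.3474 = 1.052 μm/a
Convert to mass loss: 1.052 μm/a × 7.14 g/cm³ = 7.511 g·m⁻²·a⁻¹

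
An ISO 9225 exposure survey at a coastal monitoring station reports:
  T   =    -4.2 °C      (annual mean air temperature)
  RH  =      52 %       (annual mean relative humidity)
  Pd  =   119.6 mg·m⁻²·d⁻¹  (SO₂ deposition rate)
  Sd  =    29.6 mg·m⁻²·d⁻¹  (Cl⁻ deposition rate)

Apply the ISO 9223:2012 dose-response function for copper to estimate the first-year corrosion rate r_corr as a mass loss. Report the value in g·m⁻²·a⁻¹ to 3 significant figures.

copper: T≤10 °C ⇒ hinge +0.126·(-4.2−10) = -1.7892
  Pd branch = 0.0053·Pd^0.26·e^(0.059·RH+f) = 0.06605 μm/a
  Cl⁻ term: 0.01025·29.6^0.27·exp(0.036·52+0.049·-4.2) = 0.1354
  r_corr = 0.06605 + 0.1354 = 0.2014 μm/a
Convert to mass loss: 0.2014 μm/a × 8.96 g/cm³ = 1.805 g·m⁻²·a⁻¹

r_corr = 1.80 g·m⁻²·a⁻¹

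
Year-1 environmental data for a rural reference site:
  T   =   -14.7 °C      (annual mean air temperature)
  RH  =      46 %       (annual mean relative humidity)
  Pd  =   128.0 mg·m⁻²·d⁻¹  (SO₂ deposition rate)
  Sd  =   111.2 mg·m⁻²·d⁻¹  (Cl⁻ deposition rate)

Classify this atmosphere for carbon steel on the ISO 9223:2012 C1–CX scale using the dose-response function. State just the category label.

carbon steel: T≤10 °C ⇒ hinge +0.150·(-14.7−10) = -3.7050
  SO₂ term: 1.77·128.0^0.52·exp(0.02·46-3.7050) = 1.362
  Sd branch = 0.102·Sd^0.62·e^(0.033·RH+0.04·T) = 4.798 μm/a
  r_corr = 1.362 + 4.798 = 6.16 μm/a
ISO 9223 Table 2 (carbon steel): 1.3 < 6.16 ≤ 25 μm/a ⇒ C2

C2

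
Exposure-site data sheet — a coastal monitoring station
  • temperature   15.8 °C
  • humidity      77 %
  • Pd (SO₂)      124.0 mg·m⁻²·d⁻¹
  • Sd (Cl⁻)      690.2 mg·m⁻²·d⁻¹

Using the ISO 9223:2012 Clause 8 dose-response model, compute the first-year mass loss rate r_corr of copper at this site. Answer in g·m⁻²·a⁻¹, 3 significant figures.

copper: f(T) = -0.080·(T−10) [T>10 °C] = -0.4640
  sulphur-dioxide contribution → 1.097 μm/a
  chloride contribution → 2.077 μm/a
  ⇒ r_corr(copper) = 3.173 μm/a
Convert to mass loss: 3.173 μm/a × 8.96 g/cm³ = 28.43 g·m⁻²·a⁻¹

r_corr = 28.4 g·m⁻²·a⁻¹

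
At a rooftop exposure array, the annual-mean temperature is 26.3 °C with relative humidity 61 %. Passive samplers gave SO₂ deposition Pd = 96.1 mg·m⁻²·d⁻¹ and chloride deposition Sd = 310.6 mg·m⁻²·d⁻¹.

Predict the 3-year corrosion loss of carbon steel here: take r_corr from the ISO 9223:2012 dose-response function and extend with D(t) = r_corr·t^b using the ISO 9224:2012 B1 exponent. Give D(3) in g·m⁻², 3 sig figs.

D(3) = 1.44e+03 g·m⁻²

carbon steel: f(T) = -0.054·(T−10) [T>10 °C] = -0.8802
  Pd branch = 1.77·Pd^0.52·e^(0.02·RH+f) = 26.7 μm/a
  Cl⁻ term: 0.102·310.6^0.62·exp(0.033·61+0.04·26.3) = 76.71
  r_corr = 26.7 + 76.71 = 103.4 μm/a
ISO 9224: D(t) = r_corr · t^b with b = 0.523 (carbon steel, B1)
  D(3) = 103.4 × 3^0.523 = 103.4 × 1.776 = 183.7 μm
  Mass loss = 183.7 μm × 7.85 g/cm³ = 1442 g·m⁻²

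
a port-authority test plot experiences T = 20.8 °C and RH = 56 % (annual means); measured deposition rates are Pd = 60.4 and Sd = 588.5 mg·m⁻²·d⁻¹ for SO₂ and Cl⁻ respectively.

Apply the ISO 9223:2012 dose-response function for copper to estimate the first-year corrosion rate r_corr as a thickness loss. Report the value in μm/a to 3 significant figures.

copper: temperature factor f = -0.080·(10.8) = -0.8640
  SO₂ term: 0.0053·60.4^0.26·exp(0.059·56-0.8640) = 0.1766
  Cl⁻ term: 0.01025·588.5^0.27·exp(0.036·56+0.049·20.8) = 1.193
  r_corr = 0.1766 + 1.193 = 1.37 μm/a

r_corr = 1.37 μm/a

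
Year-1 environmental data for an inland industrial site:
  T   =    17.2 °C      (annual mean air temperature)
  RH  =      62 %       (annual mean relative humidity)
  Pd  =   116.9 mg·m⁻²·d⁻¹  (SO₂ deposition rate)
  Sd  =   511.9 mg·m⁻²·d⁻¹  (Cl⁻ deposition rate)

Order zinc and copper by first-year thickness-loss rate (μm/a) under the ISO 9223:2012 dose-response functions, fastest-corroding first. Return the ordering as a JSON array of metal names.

["zinc", "copper"]

zinc: T>10 °C ⇒ hinge -0.071·(17.2−10) = -0.5112
  Pd branch = 0.0129·Pd^0.44·e^(0.046·RH+f) = 1.089 μm/a
  Cl⁻ term: 0.0175·511.9^0.57·exp(0.008·62+0.085·17.2) = 4.341
  r_corr = 1.089 + 4.341 = 5.43 μm/a
copper: temperature factor f = -0.080·(7.2) = -0.5760
  SO₂ term: 0.0053·116.9^0.26·exp(0.059·62-0.5760) = 0.3985
  Sd branch = 0.01025·Sd^0.27·e^(0.036·RH+0.049·T) = 1.196 μm/a
  sum: 0.3985 + 1.196 → r_corr = 1.594 μm/a
Ordering by μm/a: zinc (5.43) > copper (1.59)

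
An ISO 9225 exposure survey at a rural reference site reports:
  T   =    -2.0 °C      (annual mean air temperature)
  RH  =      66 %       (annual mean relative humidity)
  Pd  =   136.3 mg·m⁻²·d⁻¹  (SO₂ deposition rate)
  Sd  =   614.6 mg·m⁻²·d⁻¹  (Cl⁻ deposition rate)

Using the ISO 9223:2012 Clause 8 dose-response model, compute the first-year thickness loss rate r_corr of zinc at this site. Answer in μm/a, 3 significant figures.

r_corr = 2.45 μm/a

zinc: f(T) = +0.038·(T−10) [T≤10 °C] = -0.4560
  Pd branch = 0.0129·Pd^0.44·e^(0.046·RH+f) = 1.48 μm/a
  Sd branch = 0.0175·Sd^0.57·e^(0.008·RH+0.085·T) = 0.9728 μm/a
  sum: 1.48 + 0.9728 → r_corr = 2.453 μm/a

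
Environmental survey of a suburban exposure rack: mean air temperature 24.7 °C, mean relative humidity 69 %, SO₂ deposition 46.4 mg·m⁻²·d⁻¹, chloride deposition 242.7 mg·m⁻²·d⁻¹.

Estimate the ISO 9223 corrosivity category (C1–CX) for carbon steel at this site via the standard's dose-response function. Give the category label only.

carbon steel: temperature factor f = -0.054·(14.7) = -0.7938
  SO₂ term: 1.77·46.4^0.52·exp(0.02·69-0.7938) = 23.4
  Sd branch = 0.102·Sd^0.62·e^(0.033·RH+0.04·T) = 80.41 μm/a
  r_corr = 23.4 + 80.41 = 103.8 μm/a
Category bounds: 80…200 μm/a bracket r_corr ⇒ C5

C5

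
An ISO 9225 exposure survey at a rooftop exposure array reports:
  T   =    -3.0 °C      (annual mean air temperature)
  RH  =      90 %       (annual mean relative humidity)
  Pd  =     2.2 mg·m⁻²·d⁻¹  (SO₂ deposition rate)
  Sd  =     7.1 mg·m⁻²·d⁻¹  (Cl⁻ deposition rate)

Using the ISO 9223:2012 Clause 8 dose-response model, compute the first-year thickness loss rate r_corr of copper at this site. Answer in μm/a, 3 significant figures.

copper: f(T) = +0.126·(T−10) [T≤10 °C] = -1.6380
  Pd branch = 0.0053·Pd^0.26·e^(0.059·RH+f) = 0.2559 μm/a
  Cl⁻ term: 0.01025·7.1^0.27·exp(0.036·90+0.049·-3.0) = 0.3836
  sum: 0.2559 + 0.3836 → r_corr = 0.6394 μm/a

r_corr = 0.639 μm/a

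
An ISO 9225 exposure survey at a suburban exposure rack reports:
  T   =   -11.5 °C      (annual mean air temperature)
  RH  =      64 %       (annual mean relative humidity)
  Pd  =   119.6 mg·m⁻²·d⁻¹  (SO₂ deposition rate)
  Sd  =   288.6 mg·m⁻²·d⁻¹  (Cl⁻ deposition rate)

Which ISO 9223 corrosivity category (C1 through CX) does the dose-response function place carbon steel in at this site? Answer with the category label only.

carbon steel: T≤10 °C ⇒ hinge +0.150·(-11.5−10) = -3.2250
  SO₂ term: 1.77·119.6^0.52·exp(0.02·64-3.2250) = 3.046
  Sd branch = 0.102·Sd^0.62·e^(0.033·RH+0.04·T) = 17.84 μm/a
  sum: 3.046 + 17.84 → r_corr = 20.89 μm/a
Category bounds: 1.3…25 μm/a bracket r_corr ⇒ C2

C2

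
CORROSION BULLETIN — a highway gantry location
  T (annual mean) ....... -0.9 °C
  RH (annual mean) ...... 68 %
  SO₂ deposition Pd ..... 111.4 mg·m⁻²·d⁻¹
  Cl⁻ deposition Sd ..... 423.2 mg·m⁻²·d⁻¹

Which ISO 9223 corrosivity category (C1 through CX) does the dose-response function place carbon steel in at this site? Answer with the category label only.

carbon steel: f(T) = +0.150·(T−10) [T≤10 °C] = -1.6350
  Pd branch = 1.77·Pd^0.52·e^(0.02·RH+f) = 15.59 μm/a
  Sd branch = 0.102·Sd^0.62·e^(0.033·RH+0.04·T) = 39.44 μm/a
  sum: 15.59 + 39.44 → r_corr = 55.04 μm/a
55 μm/a falls in (50, 80] for carbon steel → category C4

C4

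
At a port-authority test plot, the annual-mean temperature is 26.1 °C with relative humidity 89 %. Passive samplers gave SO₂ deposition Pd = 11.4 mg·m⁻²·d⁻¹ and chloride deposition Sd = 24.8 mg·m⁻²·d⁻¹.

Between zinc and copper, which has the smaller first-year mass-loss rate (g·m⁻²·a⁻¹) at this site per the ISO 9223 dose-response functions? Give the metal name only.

zinc: T>10 °C ⇒ hinge -0.071·(26.1−10) = -1.1431
  Pd branch = 0.0129·Pd^0.44·e^(0.046·RH+f) = 0.7198 μm/a
  Sd branch = 0.0175·Sd^0.57·e^(0.008·RH+0.085·T) = 2.044 μm/a
  sum: 0.7198 + 2.044 → r_corr = 2.764 μm/a
  mass loss = 2.764 μm/a × 7.14 g/cm³ = 19.74 g·m⁻²·a⁻¹
copper: f(T) = -0.080·(T−10) [T>10 °C] = -1.2880
  SO₂ term: 0.0053·11.4^0.26·exp(0.059·89-1.2880) = 0.525
  Cl⁻ term: 0.01025·24.8^0.27·exp(0.036·89+0.049·26.1) = 2.158
  r_corr = 0.525 + 2.158 = 2.683 μm/a
  mass loss = 2.683 μm/a × 8.96 g/cm³ = 24.04 g·m⁻²·a⁻¹
Ordering by g·m⁻²·a⁻¹: copper (24) > zinc (19.7)

zinc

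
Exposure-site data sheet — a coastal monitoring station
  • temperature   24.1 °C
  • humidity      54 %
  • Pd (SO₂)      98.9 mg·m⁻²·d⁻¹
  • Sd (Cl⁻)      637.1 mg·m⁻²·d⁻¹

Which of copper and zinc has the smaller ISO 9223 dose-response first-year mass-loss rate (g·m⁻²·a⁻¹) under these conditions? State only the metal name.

copper: f(T) = -0.080·(T−10) [T>10 °C] = -1.1280
  sulphur-dioxide contribution → 0.137 μm/a
  chloride contribution → 1.333 μm/a
  ⇒ r_corr(copper) = 1.471 μm/a
  mass loss = 1.471 μm/a × 8.96 g/cm³ = 13.18 g·m⁻²·a⁻¹
zinc: f(T) = -0.071·(T−10) [T>10 °C] = -1.0011
  sulphur-dioxide contribution → 0.429 μm/a
  chloride contribution → 8.293 μm/a
  total first-year rate 8.722 μm/a
  mass loss = 8.722 μm/a × 7.14 g/cm³ = 62.27 g·m⁻²·a⁻¹
Ordering by g·m⁻²·a⁻¹: zinc (62.3) > copper (13.2)

copper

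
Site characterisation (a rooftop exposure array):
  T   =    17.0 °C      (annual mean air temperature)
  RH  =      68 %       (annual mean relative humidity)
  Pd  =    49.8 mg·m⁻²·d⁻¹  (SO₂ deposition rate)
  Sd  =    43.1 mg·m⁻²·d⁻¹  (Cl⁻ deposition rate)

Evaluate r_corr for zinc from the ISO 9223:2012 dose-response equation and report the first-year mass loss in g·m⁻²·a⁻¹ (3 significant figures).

zinc: temperature factor f = -0.071·(7.0) = -0.4970
  sulphur-dioxide contribution → 1 μm/a
  chloride contribution → 1.093 μm/a
  total first-year rate 2.093 μm/a
Convert to mass loss: 2.093 μm/a × 7.14 g/cm³ = 14.94 g·m⁻²·a⁻¹

r_corr = 14.9 g·m⁻²·a⁻¹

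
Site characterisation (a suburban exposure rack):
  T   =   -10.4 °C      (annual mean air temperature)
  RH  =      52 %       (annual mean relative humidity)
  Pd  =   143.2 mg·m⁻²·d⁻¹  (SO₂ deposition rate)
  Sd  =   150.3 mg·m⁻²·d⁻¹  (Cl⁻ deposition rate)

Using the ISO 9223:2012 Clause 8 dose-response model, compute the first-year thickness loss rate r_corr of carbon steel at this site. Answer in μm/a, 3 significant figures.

r_corr = 11.5 μm/a

carbon steel: f(T) = +0.150·(T−10) [T≤10 °C] = -3.0600
  Pd branch = 1.77·Pd^0.52·e^(0.02·RH+f) = 3.103 μm/a
  Sd branch = 0.102·Sd^0.62·e^(0.033·RH+0.04·T) = 8.373 μm/a
  sum: 3.103 + 8.373 → r_corr = 11.48 μm/a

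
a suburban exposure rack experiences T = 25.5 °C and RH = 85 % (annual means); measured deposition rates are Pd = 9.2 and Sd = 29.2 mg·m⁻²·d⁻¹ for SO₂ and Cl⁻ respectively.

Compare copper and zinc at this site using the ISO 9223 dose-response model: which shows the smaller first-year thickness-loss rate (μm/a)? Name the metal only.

copper: f(T) = -0.080·(T−10) [T>10 °C] = -1.2400
  Pd branch = 0.0053·Pd^0.26·e^(0.059·RH+f) = 0.4115 μm/a
  Cl⁻ term: 0.01025·29.2^0.27·exp(0.036·85+0.049·25.5) = 1.897
  sum: 0.4115 + 1.897 → r_corr = 2.308 μm/a
zinc: temperature factor f = -0.071·(15.5) = -1.1005
  Pd branch = 0.0129·Pd^0.44·e^(0.046·RH+f) = 0.5686 μm/a
  Cl⁻ term: 0.0175·29.2^0.57·exp(0.008·85+0.085·25.5) = 2.065
  sum: 0.5686 + 2.065 → r_corr = 2.634 μm/a
Ordering by μm/a: zinc (2.63) > copper (2.31)

copper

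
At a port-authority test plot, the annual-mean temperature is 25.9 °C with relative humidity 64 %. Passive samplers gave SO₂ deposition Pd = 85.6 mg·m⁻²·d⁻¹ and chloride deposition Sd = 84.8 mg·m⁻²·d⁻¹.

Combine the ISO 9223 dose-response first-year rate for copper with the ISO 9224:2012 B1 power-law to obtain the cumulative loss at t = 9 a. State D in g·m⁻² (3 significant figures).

D(9) = 55.0 g·m⁻²

copper: T>10 °C ⇒ hinge -0.080·(25.9−10) = -1.2720
  sulphur-dioxide contribution → 0.2062 μm/a
  chloride contribution → 1.211 μm/a
  ⇒ r_corr(copper) = 1.417 μm/a
Long-term exponent b (ISO 9224 Table 2, B1) = 0.667
  D(9) = 1.417 × 9^0.667 = 1.417 × 4.33 = 6.136 μm
  Mass loss = 6.136 μm × 8.96 g/cm³ = 54.98 g·m⁻²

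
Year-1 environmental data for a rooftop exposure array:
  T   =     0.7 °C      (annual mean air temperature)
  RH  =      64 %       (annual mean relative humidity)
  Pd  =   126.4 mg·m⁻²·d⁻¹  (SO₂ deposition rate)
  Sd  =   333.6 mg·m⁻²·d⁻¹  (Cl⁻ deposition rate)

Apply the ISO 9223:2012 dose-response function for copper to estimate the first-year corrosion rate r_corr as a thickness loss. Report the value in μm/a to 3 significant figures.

copper: f(T) = +0.126·(T−10) [T≤10 °C] = -1.1718
  sulphur-dioxide contribution → 0.2522 μm/a
  chloride contribution → 0.5099 μm/a
  ⇒ r_corr(copper) = 0.7621 μm/a

r_corr = 0.762 μm/a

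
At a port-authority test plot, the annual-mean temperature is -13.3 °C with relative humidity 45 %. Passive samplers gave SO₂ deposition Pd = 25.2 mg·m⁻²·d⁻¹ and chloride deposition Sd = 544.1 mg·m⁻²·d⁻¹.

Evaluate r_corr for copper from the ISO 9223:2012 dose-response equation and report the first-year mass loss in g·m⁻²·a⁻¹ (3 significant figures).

r_corr = 1.41 g·m⁻²·a⁻¹

copper: temperature factor f = +0.126·(-23.3) = -2.9358
  Pd branch = 0.0053·Pd^0.26·e^(0.059·RH+f) = 0.009262 μm/a
  Cl⁻ term: 0.01025·544.1^0.27·exp(0.036·45+0.049·-13.3) = 0.1479
  r_corr = 0.009262 + 0.1479 = 0.1571 μm/a
Convert to mass loss: 0.1571 μm/a × 8.96 g/cm³ = 1.408 g·m⁻²·a⁻¹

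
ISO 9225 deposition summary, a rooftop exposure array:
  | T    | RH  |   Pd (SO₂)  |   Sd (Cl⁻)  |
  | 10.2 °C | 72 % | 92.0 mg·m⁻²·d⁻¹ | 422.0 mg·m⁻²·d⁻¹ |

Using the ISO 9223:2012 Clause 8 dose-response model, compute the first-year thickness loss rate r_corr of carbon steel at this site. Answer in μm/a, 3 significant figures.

carbon steel: T>10 °C ⇒ hinge -0.054·(10.2−10) = -0.0108
  SO₂ term: 1.77·92.0^0.52·exp(0.02·72-0.0108) = 77.6
  Sd branch = 0.102·Sd^0.62·e^(0.033·RH+0.04·T) = 70.04 μm/a
  sum: 77.6 + 70.04 → r_corr = 147.6 μm/a

r_corr = 148 μm/a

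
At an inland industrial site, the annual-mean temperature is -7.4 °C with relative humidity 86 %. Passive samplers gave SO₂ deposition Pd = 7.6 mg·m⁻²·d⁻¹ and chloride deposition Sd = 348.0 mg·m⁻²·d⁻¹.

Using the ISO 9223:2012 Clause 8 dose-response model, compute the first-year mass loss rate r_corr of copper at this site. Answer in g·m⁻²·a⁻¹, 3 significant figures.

copper: temperature factor f = +0.126·(-17.4) = -2.1924
  sulphur-dioxide contribution → 0.1602 μm/a
  chloride contribution → 0.7657 μm/a
  total first-year rate 0.9259 μm/a
Convert to mass loss: 0.9259 μm/a × 8.96 g/cm³ = 8.296 g·m⁻²·a⁻¹

r_corr = 8.30 g·m⁻²·a⁻¹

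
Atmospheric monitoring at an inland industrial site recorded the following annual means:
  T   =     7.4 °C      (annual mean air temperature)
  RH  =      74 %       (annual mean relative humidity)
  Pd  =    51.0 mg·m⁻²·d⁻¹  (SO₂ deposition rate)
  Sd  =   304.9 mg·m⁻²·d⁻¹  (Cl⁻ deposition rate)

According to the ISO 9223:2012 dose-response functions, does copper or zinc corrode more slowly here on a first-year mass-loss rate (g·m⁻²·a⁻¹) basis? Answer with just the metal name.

copper: f(T) = +0.126·(T−10) [T≤10 °C] = -0.3276
  Pd branch = 0.0053·Pd^0.26·e^(0.059·RH+f) = 0.8358 μm/a
  Sd branch = 0.01025·Sd^0.27·e^(0.036·RH+0.049·T) = 0.9906 μm/a
  sum: 0.8358 + 0.9906 → r_corr = 1.826 μm/a
  mass loss = 1.826 μm/a × 8.96 g/cm³ = 16.36 g·m⁻²·a⁻¹
zinc: temperature factor f = +0.038·(-2.6) = -0.0988
  SO₂ term: 0.0129·51.0^0.44·exp(0.046·74-0.0988) = 1.983
  Cl⁻ term: 0.0175·304.9^0.57·exp(0.008·74+0.085·7.4) = 1.546
  sum: 1.983 + 1.546 → r_corr = 3.529 μm/a
  mass loss = 3.529 μm/a × 7.14 g/cm³ = 25.2 g·m⁻²·a⁻¹
Ordering by g·m⁻²·a⁻¹: zinc (25.2) > copper (16.4)

copper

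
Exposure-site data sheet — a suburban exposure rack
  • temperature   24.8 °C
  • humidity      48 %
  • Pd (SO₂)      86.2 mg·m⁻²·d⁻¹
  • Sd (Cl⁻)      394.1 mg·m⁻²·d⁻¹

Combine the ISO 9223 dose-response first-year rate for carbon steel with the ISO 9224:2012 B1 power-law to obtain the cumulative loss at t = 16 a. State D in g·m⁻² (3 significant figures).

carbon steel: temperature factor f = -0.054·(14.8) = -0.7992
  SO₂ term: 1.77·86.2^0.52·exp(0.02·48-0.7992) = 21.1
  Cl⁻ term: 0.102·394.1^0.62·exp(0.033·48+0.04·24.8) = 54.53
  sum: 21.1 + 54.53 → r_corr = 75.63 μm/a
ISO 9224: D(t) = r_corr · t^b with b = 0.523 (carbon steel, B1)
  D(16) = 75.63 × 16^0.523 = 75.63 × 4.263 = 322.4 μm
  Mass loss = 322.4 μm × 7.85 g/cm³ = 2531 g·m⁻²

D(16) = 2.53e+03 g·m⁻²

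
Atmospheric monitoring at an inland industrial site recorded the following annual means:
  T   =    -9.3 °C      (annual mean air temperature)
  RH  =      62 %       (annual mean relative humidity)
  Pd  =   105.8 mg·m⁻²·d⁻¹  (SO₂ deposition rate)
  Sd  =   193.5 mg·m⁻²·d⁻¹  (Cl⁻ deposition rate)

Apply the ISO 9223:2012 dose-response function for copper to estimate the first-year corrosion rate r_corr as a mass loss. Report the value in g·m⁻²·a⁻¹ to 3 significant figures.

r_corr = 2.79 g·m⁻²·a⁻¹

copper: T≤10 °C ⇒ hinge +0.126·(-9.3−10) = -2.4318
  sulphur-dioxide contribution → 0.0607 μm/a
  chloride contribution → 0.2509 μm/a
  ⇒ r_corr(copper) = 0.3116 μm/a
Convert to mass loss: 0.3116 μm/a × 8.96 g/cm³ = 2.792 g·m⁻²·a⁻¹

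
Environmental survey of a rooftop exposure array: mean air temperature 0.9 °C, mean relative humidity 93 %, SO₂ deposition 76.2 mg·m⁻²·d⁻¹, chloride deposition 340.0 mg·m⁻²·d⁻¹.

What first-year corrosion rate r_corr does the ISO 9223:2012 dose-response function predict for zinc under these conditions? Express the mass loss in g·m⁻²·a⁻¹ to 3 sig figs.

zinc: temperature factor f = +0.038·(-9.1) = -0.3458
  SO₂ term: 0.0129·76.2^0.44·exp(0.046·93-0.3458) = 4.43
  Cl⁻ term: 0.0175·340.0^0.57·exp(0.008·93+0.085·0.9) = 1.102
  sum: 4.43 + 1.102 → r_corr = 5.532 μm/a
Convert to mass loss: 5.532 μm/a × 7.14 g/cm³ = 39.5 g·m⁻²·a⁻¹

r_corr = 39.5 g·m⁻²·a⁻¹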